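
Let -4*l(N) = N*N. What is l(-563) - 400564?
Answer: -1919225/4 ≈ -4.7981e+5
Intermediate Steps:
l(N) = -N²/4 (l(N) = -N*N/4 = -N²/4)
l(-563) - 400564 = -¼*(-563)² - 400564 = -¼*316969 - 400564 = -316969/4 - 400564 = -1919225/4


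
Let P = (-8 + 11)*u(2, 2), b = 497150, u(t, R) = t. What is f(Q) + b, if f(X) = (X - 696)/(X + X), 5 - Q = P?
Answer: 994997/2 ≈ 4.9750e+5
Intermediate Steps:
P = 6 (P = (-8 + 11)*2 = 3*2 = 6)
Q = -1 (Q = 5 - 1*6 = 5 - 6 = -1)
f(X) = (-696 + X)/(2*X) (f(X) = (-696 + X)/((2*X)) = (-696 + X)*(1/(2*X)) = (-696 + X)/(2*X))
f(Q) + b = (½)*(-696 - 1)/(-1) + 497150 = (½)*(-1)*(-697) + 497150 = 697/2 + 497150 = 994997/2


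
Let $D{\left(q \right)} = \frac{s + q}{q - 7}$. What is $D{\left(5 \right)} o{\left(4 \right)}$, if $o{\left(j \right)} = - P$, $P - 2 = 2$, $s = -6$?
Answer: $-2$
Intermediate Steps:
$P = 4$ ($P = 2 + 2 = 4$)
$D{\left(q \right)} = \frac{-6 + q}{-7 + q}$ ($D{\left(q \right)} = \frac{-6 + q}{q - 7} = \frac{-6 + q}{-7 + q}$)
$o{\left(j \right)} = -4$ ($o{\left(j \right)} = \left(-1\right) 4 = -4$)
$D{\left(5 \right)} o{\left(4 \right)} = \frac{-6 + 5}{-7 + 5} \left(-4\right) = \frac{1}{-2} \left(-1\right) \left(-4\right) = \left(- \frac{1}{2}\right) \left(-1\right) \left(-4\right) = \frac{1}{2} \left(-4\right) = -2$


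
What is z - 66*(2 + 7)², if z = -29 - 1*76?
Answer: -5451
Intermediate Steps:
z = -105 (z = -29 - 76 = -105)
z - 66*(2 + 7)² = -105 - 66*(2 + 7)² = -105 - 66*9² = -105 - 66*81 = -105 - 5346 = -5451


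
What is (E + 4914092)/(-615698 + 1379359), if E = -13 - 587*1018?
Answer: 4316513/763661 ≈ 5.6524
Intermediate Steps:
E = -597579 (E = -13 - 597566 = -597579)
(E + 4914092)/(-615698 + 1379359) = (-597579 + 4914092)/(-615698 + 1379359) = 4316513/763661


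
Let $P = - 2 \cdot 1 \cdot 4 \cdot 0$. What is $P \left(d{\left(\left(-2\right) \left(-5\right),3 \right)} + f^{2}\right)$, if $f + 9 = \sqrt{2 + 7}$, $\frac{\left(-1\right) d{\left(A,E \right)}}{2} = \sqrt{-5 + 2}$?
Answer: $0$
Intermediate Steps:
$d{\left(A,E \right)} = - 2 i \sqrt{3}$ ($d{\left(A,E \right)} = - 2 \sqrt{-5 + 2} = - 2 \sqrt{-3} = - 2 i \sqrt{3}$)
$P = 0$ ($P = \left(-2\right) 4 \cdot 0 = \left(-8\right) 0 = 0$)
$f = -6$ ($f = -9 + \sqrt{2 + 7} = -9 + \sqrt{9} = -9 + 3 = -6$)
$P \left(d{\left(\left(-2\right) \left(-5\right),3 \right)} + f^{2}\right) = 0 \left(- 2 i \sqrt{3} + \left(-6\right)^{2}\right) = 0 \left(- 2 i \sqrt{3} + 36\right) = 0 \left(36 - 2 i \sqrt{3}\right) = 0$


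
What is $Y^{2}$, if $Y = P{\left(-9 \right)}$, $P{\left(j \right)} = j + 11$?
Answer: $4$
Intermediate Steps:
$P{\left(j \right)} = 11 + j$
$Y = 2$ ($Y = 11 - 9 = 2$)
$Y^{2} = 2^{2} = 4$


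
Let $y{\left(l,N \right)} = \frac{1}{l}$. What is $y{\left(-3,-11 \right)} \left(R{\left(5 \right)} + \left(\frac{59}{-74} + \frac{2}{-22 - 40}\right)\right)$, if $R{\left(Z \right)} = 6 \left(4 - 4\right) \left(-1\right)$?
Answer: $\frac{1903}{6882} \approx 0.27652$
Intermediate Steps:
$R{\left(Z \right)} = 0$ ($R{\left(Z \right)} = 6 \cdot 0 \left(-1\right) = 6 \cdot 0 = 0$)
$y{\left(-3,-11 \right)} \left(R{\left(5 \right)} + \left(\frac{59}{-74} + \frac{2}{-22 - 40}\right)\right) = \frac{0 + \left(\frac{59}{-74} + \frac{2}{-22 - 40}\right)}{-3} = - \frac{0 + \left(59 \left(- \frac{1}{74}\right) + \frac{2}{-22 - 40}\right)}{3} = - \frac{0 - \left(\frac{59}{74} - \frac{2}{-62}\right)}{3} = - \frac{0 + \left(- \frac{59}{74} + 2 \left(- \frac{1}{62}\right)\right)}{3} = - \frac{0 - \frac{1903}{2294}}{3} = \left(- \frac{1}{3}\right) \left(- \frac{1903}{2294}\right) = \frac{1903}{6882}$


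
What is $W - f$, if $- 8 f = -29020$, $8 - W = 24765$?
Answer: $- \frac{56769}{2} \approx -28385.0$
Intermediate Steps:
$W = -24757$ ($W = 8 - 24765 = -24757$)
$f = \frac{7255}{2}$ ($f = \left(- \frac{1}{8}\right) \left(-29020\right) = \frac{7255}{2} \approx 3627.5$)
$W - f = -24757 - \frac{7255}{2} = - \frac{56769}{2}$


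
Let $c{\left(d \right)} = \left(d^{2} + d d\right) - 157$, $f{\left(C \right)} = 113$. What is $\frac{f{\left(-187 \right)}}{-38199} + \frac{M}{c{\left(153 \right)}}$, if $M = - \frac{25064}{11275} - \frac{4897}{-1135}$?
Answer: $- \frac{13290575127332}{4561928177805075} \approx -0.0029134$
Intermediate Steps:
$c{\left(d \right)} = -157 + 2 d^{2}$ ($c{\left(d \right)} = \left(d^{2} + d^{2}\right) - 157 = 2 d^{2} - 157 = -157 + 2 d^{2}$)
$M = \frac{5353207}{2559425}$ ($M = \left(-25064\right) \frac{1}{11275} - - \frac{4897}{1135} = - \frac{25064}{11275} + \frac{4897}{1135} = \frac{5353207}{2559425} \approx 2.0916$)
$\frac{f{\left(-187 \right)}}{-38199} + \frac{M}{c{\left(153 \right)}} = \frac{113}{-38199} + \frac{5353207}{2559425 \left(-157 + 2 \cdot 153^{2}\right)} = 113 \left(- \frac{1}{38199}\right) + \frac{5353207}{2559425 \left(-157 + 2 \cdot 23409\right)} = - \frac{113}{38199} + \frac{5353207}{2559425 \left(-157 + 46818\right)} = - \frac{113}{38199} + \frac{5353207}{2559425 \cdot 46661} = - \frac{113}{38199} + \frac{5353207}{2559425} \cdot \frac{1}{46661} = - \frac{113}{38199} + \frac{5353207}{119425329925} = - \frac{13290575127332}{4561928177805075}$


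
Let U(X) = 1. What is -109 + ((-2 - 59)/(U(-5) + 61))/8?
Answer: -54125/496 ≈ -109.12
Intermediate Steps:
-109 + ((-2 - 59)/(U(-5) + 61))/8 = -109 + ((-2 - 59)/(1 + 61))/8 = -109 - 61/62*(1/8) = -109 - 61*1/62*(1/8) = -109 - 61/62*1/8 = -109 - 61/496 = -54125/496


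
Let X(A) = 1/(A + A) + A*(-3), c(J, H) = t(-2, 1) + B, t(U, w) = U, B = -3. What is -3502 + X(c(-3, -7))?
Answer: -34871/10 ≈ -3487.1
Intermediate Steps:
c(J, H) = -5 (c(J, H) = -2 - 3 = -5)
X(A) = 1/(2*A) - 3*A
-3502 + X(c(-3, -7)) = -3502 + ((1/2)/(-5) - 3*(-5)) = -3502 + ((1/2)*(-1/5) + 15) = -3502 + (-1/10 + 15) = -3502 + 149/10 = -34871/10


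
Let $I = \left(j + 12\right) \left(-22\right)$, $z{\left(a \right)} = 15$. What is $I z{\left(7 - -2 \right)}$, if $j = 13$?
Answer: $-8250$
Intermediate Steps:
$I = -550$ ($I = \left(13 + 12\right) \left(-22\right) = 25 \left(-22\right) = -550$)
$I z{\left(7 - -2 \right)} = \left(-550\right) 15 = -8250$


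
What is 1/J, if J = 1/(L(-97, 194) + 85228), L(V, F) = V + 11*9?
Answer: 85230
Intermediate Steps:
L(V, F) = 99 + V (L(V, F) = V + 99 = 99 + V)
J = 1/85230 (J = 1/((99 - 97) + 85228) = 1/(2 + 85228) = 1/85230 ≈ 1.1733e-5)
1/J = 1/(1/85230) = 85230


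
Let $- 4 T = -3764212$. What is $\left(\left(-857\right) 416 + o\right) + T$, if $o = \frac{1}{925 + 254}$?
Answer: $\frac{689173840}{1179} \approx 5.8454 \cdot 10^{5}$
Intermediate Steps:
$T = 941053$ ($T = \left(- \frac{1}{4}\right) \left(-3764212\right) = 941053$)
$o = \frac{1}{1179} \approx 0.00084818$
$\left(\left(-857\right) 416 + o\right) + T = \left(\left(-857\right) 416 + \frac{1}{1179}\right) + 941053 = \left(-356512 + \frac{1}{1179}\right) + 941053 = - \frac{420327647}{1179} + 941053 = \frac{689173840}{1179}$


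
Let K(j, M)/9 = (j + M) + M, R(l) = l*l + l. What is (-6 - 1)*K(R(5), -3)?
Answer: -1512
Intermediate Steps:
R(l) = l + l² (R(l) = l² + l = l + l²)
K(j, M) = 9*j + 18*M (K(j, M) = 9*((j + M) + M) = 9*((M + j) + M) = 9*(j + 2*M) = 9*j + 18*M)
(-6 - 1)*K(R(5), -3) = (-6 - 1)*(9*(5*(1 + 5)) + 18*(-3)) = -7*(9*(5*6) - 54) = -7*(9*30 - 54) = -7*(270 - 54) = -7*216 = -1512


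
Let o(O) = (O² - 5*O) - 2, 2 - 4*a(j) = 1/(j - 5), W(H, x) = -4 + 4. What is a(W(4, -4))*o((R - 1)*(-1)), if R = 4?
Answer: 121/10 ≈ 12.100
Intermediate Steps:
W(H, x) = 0
a(j) = ½ - 1/(4*(-5 + j)) (a(j) = ½ - 1/(4*(j - 5)) = ½ - 1/(4*(-5 + j)))
o(O) = -2 + O² - 5*O
a(W(4, -4))*o((R - 1)*(-1)) = ((-11 + 2*0)/(4*(-5 + 0)))*(-2 + ((4 - 1)*(-1))² - 5*(4 - 1)*(-1)) = ((¼)*(-11 + 0)/(-5))*(-2 + (3*(-1))² - 15*(-1)) = ((¼)*(-⅕)*(-11))*(-2 + (-3)² - 5*(-3)) = 11*(-2 + 9 + 15)/20 = (11/20)*22 = 121/10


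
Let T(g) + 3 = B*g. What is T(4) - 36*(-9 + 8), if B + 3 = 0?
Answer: 21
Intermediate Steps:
B = -3 (B = -3 + 0 = -3)
T(g) = -3 - 3*g
T(4) - 36*(-9 + 8) = (-3 - 3*4) - 36*(-9 + 8) = (-3 - 12) - 36*(-1) = -15 + 36 = 21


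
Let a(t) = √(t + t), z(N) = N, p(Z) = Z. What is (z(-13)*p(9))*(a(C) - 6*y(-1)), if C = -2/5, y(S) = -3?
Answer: -2106 - 234*I*√5/5 ≈ -2106.0 - 104.65*I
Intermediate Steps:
C = -⅖ (C = -2*⅕ = -⅖ ≈ -0.40000)
a(t) = √2*√t (a(t) = √(2*t) = √2*√t)
(z(-13)*p(9))*(a(C) - 6*y(-1)) = (-13*9)*(√2*√(-⅖) - 6*(-3)) = -117*(√2*(I*√10/5) + 18) = -117*(2*I*√5/5 + 18) = -117*(18 + 2*I*√5/5) = -2106 - 234*I*√5/5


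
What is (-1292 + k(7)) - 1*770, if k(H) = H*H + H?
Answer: -2006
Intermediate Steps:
k(H) = H + H² (k(H) = H² + H = H + H²)
(-1292 + k(7)) - 1*770 = (-1292 + 7*(1 + 7)) - 1*770 = (-1292 + 7*8) - 770 = (-1292 + 56) - 770 = -1236 - 770 = -2006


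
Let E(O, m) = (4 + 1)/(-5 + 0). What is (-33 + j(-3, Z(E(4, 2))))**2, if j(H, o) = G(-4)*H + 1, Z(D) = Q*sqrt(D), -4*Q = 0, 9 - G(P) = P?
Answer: 5041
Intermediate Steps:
G(P) = 9 - P
E(O, m) = -1 (E(O, m) = 5/(-5) = 5*(-1/5) = -1)
Q = 0 (Q = -1/4*0 = 0)
Z(D) = 0 (Z(D) = 0*sqrt(D) = 0)
j(H, o) = 1 + 13*H (j(H, o) = (9 - 1*(-4))*H + 1 = (9 + 4)*H + 1 = 13*H + 1 = 1 + 13*H)
(-33 + j(-3, Z(E(4, 2))))**2 = (-33 + (1 + 13*(-3)))**2 = (-33 + (1 - 39))**2 = (-33 - 38)**2 = (-71)**2 = 5041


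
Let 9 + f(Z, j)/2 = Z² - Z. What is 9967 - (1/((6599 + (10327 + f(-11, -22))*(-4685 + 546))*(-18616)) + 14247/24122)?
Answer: 97912147157489035907/9824214865203648 ≈ 9966.4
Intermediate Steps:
f(Z, j) = -18 - 2*Z + 2*Z² (f(Z, j) = -18 + 2*(Z² - Z) = -18 + (-2*Z + 2*Z²) = -18 - 2*Z + 2*Z²)
9967 - (1/((6599 + (10327 + f(-11, -22))*(-4685 + 546))*(-18616)) + 14247/24122) = 9967 - (1/((6599 + (10327 + (-18 - 2*(-11) + 2*(-11)²))*(-4685 + 546))*(-18616)) + 14247/24122) = 9967 - (-1/18616/(6599 + (10327 + (-18 + 22 + 2*121))*(-4139)) + 14247*(1/24122)) = 9967 - (-1/18616/(6599 + (10327 + (-18 + 22 + 242))*(-4139)) + 14247/24122) = 9967 - (-1/18616/(6599 + (10327 + 246)*(-4139)) + 14247/24122) = 9967 - (-1/18616/(6599 + 10573*(-4139)) + 14247/24122) = 9967 - (-1/18616/(6599 - 43761647) + 14247/24122) = 9967 - (-1/18616/(-43755048) + 14247/24122) = 9967 - (-1/43755048*(-1/18616) + 14247/24122) = 9967 - (1/814543973568 + 14247/24122) = 9967 - 1*5802403995723709/9824214865203648 = 9967 - 5802403995723709/9824214865203648 = 97912147157489035907/9824214865203648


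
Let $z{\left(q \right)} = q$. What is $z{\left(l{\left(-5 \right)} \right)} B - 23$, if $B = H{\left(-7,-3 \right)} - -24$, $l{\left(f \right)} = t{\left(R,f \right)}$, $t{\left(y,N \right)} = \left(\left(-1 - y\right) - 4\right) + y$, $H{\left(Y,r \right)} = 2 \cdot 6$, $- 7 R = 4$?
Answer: $-203$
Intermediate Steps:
$R = - \frac{4}{7}$ ($R = \left(- \frac{1}{7}\right) 4 = - \frac{4}{7} \approx -0.57143$)
$H{\left(Y,r \right)} = 12$
$t{\left(y,N \right)} = -5$ ($t{\left(y,N \right)} = \left(-5 - y\right) + y = -5$)
$l{\left(f \right)} = -5$
$B = 36$ ($B = 12 - -24 = 12 + 24 = 36$)
$z{\left(l{\left(-5 \right)} \right)} B - 23 = \left(-5\right) 36 - 23 = -180 - 23 = -203$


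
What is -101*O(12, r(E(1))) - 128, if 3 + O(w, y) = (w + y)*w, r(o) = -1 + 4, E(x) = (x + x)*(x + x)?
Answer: -18005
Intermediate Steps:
E(x) = 4*x**2 (E(x) = (2*x)*(2*x) = 4*x**2)
r(o) = 3
O(w, y) = -3 + w*(w + y) (O(w, y) = -3 + (w + y)*w = -3 + w*(w + y))
-101*O(12, r(E(1))) - 128 = -101*(-3 + 12**2 + 12*3) - 128 = -101*(-3 + 144 + 36) - 128 = -101*177 - 128 = -17877 - 128 = -18005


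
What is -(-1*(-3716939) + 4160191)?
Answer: -7877130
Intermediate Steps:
-(-1*(-3716939) + 4160191) = -(3716939 + 4160191) = -1*7877130 = -7877130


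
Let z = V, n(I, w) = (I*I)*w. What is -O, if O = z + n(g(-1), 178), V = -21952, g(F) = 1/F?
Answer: 21774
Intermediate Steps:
n(I, w) = w*I**2 (n(I, w) = I**2*w = w*I**2)
z = -21952
O = -21774 (O = -21952 + 178*(1/(-1))**2 = -21952 + 178*(-1)**2 = -21952 + 178*1 = -21952 + 178 = -21774)
-O = -1*(-21774) = 21774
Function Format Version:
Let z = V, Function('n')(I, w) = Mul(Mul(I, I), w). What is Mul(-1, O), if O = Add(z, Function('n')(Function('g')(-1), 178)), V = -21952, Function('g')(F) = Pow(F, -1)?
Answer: 21774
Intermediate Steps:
Function('n')(I, w) = Mul(w, Pow(I, 2)) (Function('n')(I, w) = Mul(Pow(I, 2), w) = Mul(w, Pow(I, 2)))
z = -21952
O = -21774 (O = Add(-21952, Mul(178, Pow(Pow(-1, -1), 2))) = Add(-21952, Mul(178, Pow(-1, 2))) = Add(-21952, Mul(178, 1)) = Add(-21952, 178) = -21774)
Mul(-1, O) = Mul(-1, -21774) = 21774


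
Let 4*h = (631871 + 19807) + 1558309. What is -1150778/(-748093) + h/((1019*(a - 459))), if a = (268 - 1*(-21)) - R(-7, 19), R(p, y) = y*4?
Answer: -499395307303/750109858728 ≈ -0.66576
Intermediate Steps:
R(p, y) = 4*y
a = 213 (a = (268 - 1*(-21)) - 4*19 = (268 + 21) - 1*76 = 289 - 76 = 213)
h = 2209987/4 (h = ((631871 + 19807) + 1558309)/4 = (651678 + 1558309)/4 = (¼)*2209987 = 2209987/4 ≈ 5.5250e+5)
-1150778/(-748093) + h/((1019*(a - 459))) = -1150778/(-748093) + 2209987/(4*((1019*(213 - 459)))) = -1150778*(-1/748093) + 2209987/(4*((1019*(-246)))) = 1150778/748093 + (2209987/4)/(-250674) = 1150778/748093 + (2209987/4)*(-1/250674) = 1150778/748093 - 2209987/1002696 = -499395307303/750109858728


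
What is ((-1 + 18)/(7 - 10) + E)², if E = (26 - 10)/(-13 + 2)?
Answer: 55225/1089 ≈ 50.712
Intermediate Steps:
E = -16/11 (E = 16/(-11) = 16*(-1/11) = -16/11 ≈ -1.4545)
((-1 + 18)/(7 - 10) + E)² = ((-1 + 18)/(7 - 10) - 16/11)² = (17/(-3) - 16/11)² = (17*(-⅓) - 16/11)² = (-17/3 - 16/11)² = (-235/33)² = 55225/1089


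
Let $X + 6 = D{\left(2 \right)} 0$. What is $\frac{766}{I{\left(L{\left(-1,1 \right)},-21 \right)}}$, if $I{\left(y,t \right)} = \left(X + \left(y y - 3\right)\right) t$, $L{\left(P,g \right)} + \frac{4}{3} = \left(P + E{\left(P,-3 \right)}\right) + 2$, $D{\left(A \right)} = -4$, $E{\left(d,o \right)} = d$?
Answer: $\frac{2298}{455} \approx 5.0506$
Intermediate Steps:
$X = -6$ ($X = -6 - 0 = -6 + 0 = -6$)
$L{\left(P,g \right)} = \frac{2}{3} + 2 P$ ($L{\left(P,g \right)} = - \frac{4}{3} + \left(\left(P + P\right) + 2\right) = - \frac{4}{3} + \left(2 P + 2\right) = - \frac{4}{3} + \left(2 + 2 P\right) = \frac{2}{3} + 2 P$)
$I{\left(y,t \right)} = t \left(-9 + y^{2}\right)$ ($I{\left(y,t \right)} = \left(-6 + \left(y y - 3\right)\right) t = \left(-6 + \left(y^{2} - 3\right)\right) t = \left(-6 + \left(-3 + y^{2}\right)\right) t = \left(-9 + y^{2}\right) t = t \left(-9 + y^{2}\right)$)
$\frac{766}{I{\left(L{\left(-1,1 \right)},-21 \right)}} = \frac{766}{\left(-21\right) \left(-9 + \left(\frac{2}{3} + 2 \left(-1\right)\right)^{2}\right)} = \frac{766}{\left(-21\right) \left(-9 + \left(\frac{2}{3} - 2\right)^{2}\right)} = \frac{766}{\left(-21\right) \left(-9 + \left(- \frac{4}{3}\right)^{2}\right)} = \frac{766}{\left(-21\right) \left(-9 + \frac{16}{9}\right)} = \frac{766}{\left(-21\right) \left(- \frac{65}{9}\right)} = \frac{766}{\frac{455}{3}} = 766 \cdot \frac{3}{455} = \frac{2298}{455}$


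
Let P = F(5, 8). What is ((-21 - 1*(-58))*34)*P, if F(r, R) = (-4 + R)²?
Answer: 20128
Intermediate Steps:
P = 16 (P = (-4 + 8)² = 4² = 16)
((-21 - 1*(-58))*34)*P = ((-21 - 1*(-58))*34)*16 = ((-21 + 58)*34)*16 = (37*34)*16 = 1258*16 = 20128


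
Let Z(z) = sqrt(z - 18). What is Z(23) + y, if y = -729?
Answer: -729 + sqrt(5) ≈ -726.76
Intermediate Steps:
Z(z) = sqrt(-18 + z)
Z(23) + y = sqrt(-18 + 23) - 729 = sqrt(5) - 729 = -729 + sqrt(5)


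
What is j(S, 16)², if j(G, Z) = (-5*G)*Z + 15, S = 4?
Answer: 93025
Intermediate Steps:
j(G, Z) = 15 - 5*G*Z (j(G, Z) = -5*G*Z + 15 = 15 - 5*G*Z)
j(S, 16)² = (15 - 5*4*16)² = (15 - 320)² = (-305)² = 93025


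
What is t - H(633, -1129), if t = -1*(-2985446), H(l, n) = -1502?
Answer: 2986948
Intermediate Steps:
t = 2985446
t - H(633, -1129) = 2985446 - 1*(-1502) = 2985446 + 1502 = 2986948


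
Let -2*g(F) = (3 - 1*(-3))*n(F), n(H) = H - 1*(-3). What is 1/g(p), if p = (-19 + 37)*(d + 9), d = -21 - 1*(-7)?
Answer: 1/261 ≈ 0.0038314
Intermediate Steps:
n(H) = 3 + H (n(H) = H + 3 = 3 + H)
d = -14 (d = -21 + 7 = -14)
p = -90 (p = (-19 + 37)*(-14 + 9) = 18*(-5) = -90)
g(F) = -9 - 3*F (g(F) = -(3 - 1*(-3))*(3 + F)/2 = -(3 + 3)*(3 + F)/2 = -3*(3 + F) = -(18 + 6*F)/2 = -9 - 3*F)
1/g(p) = 1/(-9 - 3*(-90)) = 1/(-9 + 270) = 1/261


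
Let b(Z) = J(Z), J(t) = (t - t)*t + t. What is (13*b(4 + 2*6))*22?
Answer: 4576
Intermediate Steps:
J(t) = t (J(t) = 0*t + t = 0 + t = t)
b(Z) = Z
(13*b(4 + 2*6))*22 = (13*(4 + 2*6))*22 = (13*(4 + 12))*22 = (13*16)*22 = 208*22 = 4576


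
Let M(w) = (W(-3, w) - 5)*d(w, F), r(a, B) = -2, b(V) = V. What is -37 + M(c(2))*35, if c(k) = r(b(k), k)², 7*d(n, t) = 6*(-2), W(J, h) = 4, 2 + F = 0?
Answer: 23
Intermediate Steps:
F = -2 (F = -2 + 0 = -2)
d(n, t) = -12/7 (d(n, t) = (6*(-2))/7 = (⅐)*(-12) = -12/7)
c(k) = 4 (c(k) = (-2)² = 4)
M(w) = 12/7 (M(w) = (4 - 5)*(-12/7) = -1*(-12/7) = 12/7)
-37 + M(c(2))*35 = -37 + (12/7)*35 = -37 + 60 = 23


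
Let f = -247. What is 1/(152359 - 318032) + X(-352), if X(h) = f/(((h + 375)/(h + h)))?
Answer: 28808546601/3810479 ≈ 7560.3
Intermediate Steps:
X(h) = -494*h/(375 + h) (X(h) = -247*(h + h)/(h + 375) = -247*2*h/(375 + h) = -494*h/(375 + h))
1/(152359 - 318032) + X(-352) = 1/(152359 - 318032) - 494*(-352)/(375 - 352) = 1/(-165673) - 494*(-352)/23 = -1/165673 - 494*(-352)*1/23 = -1/165673 + 173888/23 = 28808546601/3810479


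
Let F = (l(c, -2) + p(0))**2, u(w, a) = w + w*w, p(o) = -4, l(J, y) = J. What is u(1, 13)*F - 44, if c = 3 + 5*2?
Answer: 118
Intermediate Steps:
c = 13 (c = 3 + 10 = 13)
u(w, a) = w + w**2
F = 81 (F = (13 - 4)**2 = 9**2 = 81)
u(1, 13)*F - 44 = (1*(1 + 1))*81 - 44 = (1*2)*81 - 44 = 2*81 - 44 = 162 - 44 = 118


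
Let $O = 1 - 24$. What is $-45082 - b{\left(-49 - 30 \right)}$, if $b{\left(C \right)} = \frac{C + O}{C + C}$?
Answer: $- \frac{3561529}{79} \approx -45083.0$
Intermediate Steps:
$O = -23$ ($O = 1 - 24 = -23$)
$b{\left(C \right)} = \frac{-23 + C}{2 C}$ ($b{\left(C \right)} = \frac{C - 23}{C + C} = \frac{-23 + C}{2 C}$)
$-45082 - b{\left(-49 - 30 \right)} = -45082 - \frac{-23 - 79}{2 \left(-49 - 30\right)} = -45082 - \frac{-23 - 79}{2 \left(-79\right)} = -45082 - \frac{1}{2} \left(- \frac{1}{79}\right) \left(-102\right) = -45082 - \frac{51}{79} = - \frac{3561529}{79}$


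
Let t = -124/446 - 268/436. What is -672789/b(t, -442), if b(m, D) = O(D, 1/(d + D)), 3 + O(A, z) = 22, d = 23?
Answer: -672789/19 ≈ -35410.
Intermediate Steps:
O(A, z) = 19 (O(A, z) = -3 + 22 = 19)
t = -21699/24307 (t = -124*1/446 - 268*1/436 = -62/223 - 67/109 = -21699/24307 ≈ -0.89271)
b(m, D) = 19
-672789/b(t, -442) = -672789/19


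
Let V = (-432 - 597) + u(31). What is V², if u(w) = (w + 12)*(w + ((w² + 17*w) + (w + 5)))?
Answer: 4334378896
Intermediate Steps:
u(w) = (12 + w)*(5 + w² + 19*w) (u(w) = (12 + w)*(w + ((w² + 17*w) + (5 + w))) = (12 + w)*(w + (5 + w² + 18*w)) = (12 + w)*(5 + w² + 19*w))
V = 65836 (V = (-432 - 597) + (60 + 31³ + 31*31² + 233*31) = -1029 + (60 + 29791 + 31*961 + 7223) = -1029 + (60 + 29791 + 29791 + 7223) = -1029 + 66865 = 65836)
V² = 65836² = 4334378896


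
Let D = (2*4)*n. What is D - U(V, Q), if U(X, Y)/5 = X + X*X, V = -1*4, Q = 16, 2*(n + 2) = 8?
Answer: -44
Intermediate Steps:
n = 2 (n = -2 + (1/2)*8 = -2 + 4 = 2)
V = -4
U(X, Y) = 5*X + 5*X**2 (U(X, Y) = 5*(X + X*X) = 5*(X + X**2) = 5*X + 5*X**2)
D = 16 (D = (2*4)*2 = 8*2 = 16)
D - U(V, Q) = 16 - 5*(-4)*(1 - 4) = 16 - 5*(-4)*(-3) = 16 - 1*60 = 16 - 60 = -44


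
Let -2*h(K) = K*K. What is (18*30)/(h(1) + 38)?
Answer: 72/5 ≈ 14.400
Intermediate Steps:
h(K) = -K²/2 (h(K) = -K*K/2 = -K²/2)
(18*30)/(h(1) + 38) = (18*30)/(-½*1² + 38) = 540/(-½*1 + 38) = 540/(-½ + 38) = 540/(75/2) = 540*(2/75) = 72/5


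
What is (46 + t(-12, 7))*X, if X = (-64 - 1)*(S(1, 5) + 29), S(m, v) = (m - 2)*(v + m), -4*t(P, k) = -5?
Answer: -282555/4 ≈ -70639.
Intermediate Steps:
t(P, k) = 5/4 (t(P, k) = -1/4*(-5) = 5/4)
S(m, v) = (-2 + m)*(m + v)
X = -1495 (X = (-64 - 1)*((1**2 - 2*1 - 2*5 + 1*5) + 29) = -65*((1 - 2 - 10 + 5) + 29) = -65*(-6 + 29) = -65*23 = -1495)
(46 + t(-12, 7))*X = (46 + 5/4)*(-1495) = (189/4)*(-1495) = -282555/4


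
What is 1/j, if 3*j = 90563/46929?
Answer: 140787/90563 ≈ 1.5546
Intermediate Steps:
j = 90563/140787 (j = (90563/46929)/3 = (90563*(1/46929))/3 = (⅓)*(90563/46929) = 90563/140787 ≈ 0.64326)
1/j = 1/(90563/140787) = 140787/90563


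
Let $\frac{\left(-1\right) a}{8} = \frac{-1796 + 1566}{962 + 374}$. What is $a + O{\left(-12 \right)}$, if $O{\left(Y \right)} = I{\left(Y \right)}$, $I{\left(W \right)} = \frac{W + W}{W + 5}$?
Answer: $\frac{5618}{1169} \approx 4.8058$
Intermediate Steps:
$I{\left(W \right)} = \frac{2 W}{5 + W}$
$a = \frac{230}{167}$ ($a = - 8 \frac{-1796 + 1566}{962 + 374} = - 8 \left(- \frac{230}{1336}\right) = - 8 \left(\left(-230\right) \frac{1}{1336}\right) = \left(-8\right) \left(- \frac{115}{668}\right) = \frac{230}{167} \approx 1.3772$)
$O{\left(Y \right)} = \frac{2 Y}{5 + Y}$
$a + O{\left(-12 \right)} = \frac{230}{167} + 2 \left(-12\right) \frac{1}{5 - 12} = \frac{230}{167} + 2 \left(-12\right) \frac{1}{-7} = \frac{230}{167} + 2 \left(-12\right) \left(- \frac{1}{7}\right) = \frac{230}{167} + \frac{24}{7} = \frac{5618}{1169}$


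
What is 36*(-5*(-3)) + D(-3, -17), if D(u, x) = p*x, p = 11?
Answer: 353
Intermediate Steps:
D(u, x) = 11*x
36*(-5*(-3)) + D(-3, -17) = 36*(-5*(-3)) + 11*(-17) = 36*15 - 187 = 540 - 187 = 353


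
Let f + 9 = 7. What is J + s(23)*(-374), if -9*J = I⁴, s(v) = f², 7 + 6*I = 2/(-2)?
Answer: -1090840/729 ≈ -1496.4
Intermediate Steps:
f = -2 (f = -9 + 7 = -2)
I = -4/3 (I = -7/6 + (2/(-2))/6 = -7/6 + (2*(-½))/6 = -7/6 + (⅙)*(-1) = -7/6 - ⅙ = -4/3 ≈ -1.3333)
s(v) = 4 (s(v) = (-2)² = 4)
J = -256/729 (J = -(-4/3)⁴/9 = -⅑*256/81 = -256/729 ≈ -0.35117)
J + s(23)*(-374) = -256/729 + 4*(-374) = -256/729 - 1496 = -1090840/729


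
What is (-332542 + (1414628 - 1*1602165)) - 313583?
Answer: -833662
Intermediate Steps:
(-332542 + (1414628 - 1*1602165)) - 313583 = (-332542 + (1414628 - 1602165)) - 313583 = (-332542 - 187537) - 313583 = -520079 - 313583 = -833662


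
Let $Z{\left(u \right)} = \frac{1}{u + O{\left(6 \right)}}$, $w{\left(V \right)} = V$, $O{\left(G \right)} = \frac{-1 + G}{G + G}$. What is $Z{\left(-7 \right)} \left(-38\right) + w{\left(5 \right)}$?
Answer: $\frac{851}{79} \approx 10.772$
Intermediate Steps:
$O{\left(G \right)} = \frac{-1 + G}{2 G}$
$Z{\left(u \right)} = \frac{1}{\frac{5}{12} + u}$ ($Z{\left(u \right)} = \frac{1}{u + \frac{-1 + 6}{2 \cdot 6}} = \frac{1}{u + \frac{1}{2} \cdot \frac{1}{6} \cdot 5} = \frac{1}{u + \frac{5}{12}} = \frac{1}{\frac{5}{12} + u}$)
$Z{\left(-7 \right)} \left(-38\right) + w{\left(5 \right)} = \frac{12}{5 + 12 \left(-7\right)} \left(-38\right) + 5 = \frac{12}{5 - 84} \left(-38\right) + 5 = \frac{12}{-79} \left(-38\right) + 5 = 12 \left(- \frac{1}{79}\right) \left(-38\right) + 5 = \left(- \frac{12}{79}\right) \left(-38\right) + 5 = \frac{456}{79} + 5 = \frac{851}{79}$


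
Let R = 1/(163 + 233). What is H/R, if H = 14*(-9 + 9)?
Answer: 0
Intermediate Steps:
H = 0 (H = 14*0 = 0)
R = 1/396 ≈ 0.0025253
H/R = 0/(1/396) = 0*396 = 0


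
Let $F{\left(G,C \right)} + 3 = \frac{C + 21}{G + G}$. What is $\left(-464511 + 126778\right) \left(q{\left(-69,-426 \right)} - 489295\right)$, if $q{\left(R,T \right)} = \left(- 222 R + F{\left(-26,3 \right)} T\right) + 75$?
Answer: $\frac{2074206132548}{13} \approx 1.5955 \cdot 10^{11}$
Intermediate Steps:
$F{\left(G,C \right)} = -3 + \frac{21 + C}{2 G}$ ($F{\left(G,C \right)} = -3 + \frac{C + 21}{G + G} = -3 + \frac{21 + C}{2 G}$)
$q{\left(R,T \right)} = 75 - 222 R - \frac{45 T}{13}$ ($q{\left(R,T \right)} = \left(- 222 R + \frac{21 + 3 - -156}{2 \left(-26\right)} T\right) + 75 = \left(- 222 R + \frac{1}{2} \left(- \frac{1}{26}\right) \left(21 + 3 + 156\right) T\right) + 75 = \left(- 222 R + \frac{1}{2} \left(- \frac{1}{26}\right) 180 T\right) + 75 = \left(- 222 R - \frac{45 T}{13}\right) + 75 = 75 - 222 R - \frac{45 T}{13}$)
$\left(-464511 + 126778\right) \left(q{\left(-69,-426 \right)} - 489295\right) = \left(-464511 + 126778\right) \left(\left(75 - -15318 - - \frac{19170}{13}\right) - 489295\right) = - 337733 \left(\left(75 + 15318 + \frac{19170}{13}\right) - 489295\right) = - 337733 \left(\frac{219279}{13} - 489295\right) = \left(-337733\right) \left(- \frac{6141556}{13}\right) = \frac{2074206132548}{13}$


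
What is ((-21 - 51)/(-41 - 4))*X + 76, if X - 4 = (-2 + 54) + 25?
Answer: 1028/5 ≈ 205.60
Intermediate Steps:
X = 81 (X = 4 + ((-2 + 54) + 25) = 4 + (52 + 25) = 4 + 77 = 81)
((-21 - 51)/(-41 - 4))*X + 76 = ((-21 - 51)/(-41 - 4))*81 + 76 = -72/(-45)*81 + 76 = -72*(-1/45)*81 + 76 = (8/5)*81 + 76 = 648/5 + 76 = 1028/5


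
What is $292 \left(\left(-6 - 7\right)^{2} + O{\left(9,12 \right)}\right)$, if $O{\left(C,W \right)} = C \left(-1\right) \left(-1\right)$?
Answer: $51976$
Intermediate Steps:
$O{\left(C,W \right)} = C$ ($O{\left(C,W \right)} = - C \left(-1\right) = C$)
$292 \left(\left(-6 - 7\right)^{2} + O{\left(9,12 \right)}\right) = 292 \left(\left(-6 - 7\right)^{2} + 9\right) = 292 \left(\left(-13\right)^{2} + 9\right) = 292 \left(169 + 9\right) = 292 \cdot 178 = 51976$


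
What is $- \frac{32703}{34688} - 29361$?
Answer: $- \frac{1018507071}{34688} \approx -29362.0$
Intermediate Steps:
$- \frac{32703}{34688} - 29361 = - \frac{1018507071}{34688}$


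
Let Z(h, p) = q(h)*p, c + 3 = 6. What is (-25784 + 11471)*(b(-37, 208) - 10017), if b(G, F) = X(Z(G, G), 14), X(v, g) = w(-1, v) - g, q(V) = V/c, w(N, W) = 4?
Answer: 143516451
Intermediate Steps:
c = 3 (c = -3 + 6 = 3)
q(V) = V/3
Z(h, p) = h*p/3 (Z(h, p) = (h/3)*p = h*p/3)
X(v, g) = 4 - g
b(G, F) = -10 (b(G, F) = 4 - 1*14 = 4 - 14 = -10)
(-25784 + 11471)*(b(-37, 208) - 10017) = (-25784 + 11471)*(-10 - 10017) = -14313*(-10027) = 143516451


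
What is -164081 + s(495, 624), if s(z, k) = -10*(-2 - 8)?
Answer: -163981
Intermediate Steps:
s(z, k) = 100 (s(z, k) = -10*(-10) = 100)
-164081 + s(495, 624) = -164081 + 100 = -163981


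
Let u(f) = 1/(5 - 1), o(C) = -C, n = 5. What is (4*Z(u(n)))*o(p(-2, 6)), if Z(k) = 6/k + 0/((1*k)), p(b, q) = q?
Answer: -576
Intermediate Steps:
u(f) = 1/4
Z(k) = 6/k (Z(k) = 6/k + 0/k = 6/k + 0 = 6/k)
(4*Z(u(n)))*o(p(-2, 6)) = (4*(6/(1/4)))*(-1*6) = (4*(6*4))*(-6) = (4*24)*(-6) = 96*(-6) = -576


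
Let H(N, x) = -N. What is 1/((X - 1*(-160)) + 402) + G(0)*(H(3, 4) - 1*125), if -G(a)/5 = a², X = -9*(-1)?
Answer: 1/571 ≈ 0.0017513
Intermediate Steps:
X = 9
G(a) = -5*a²
1/((X - 1*(-160)) + 402) + G(0)*(H(3, 4) - 1*125) = 1/((9 - 1*(-160)) + 402) + (-5*0²)*(-1*3 - 1*125) = 1/((9 + 160) + 402) + (-5*0)*(-3 - 125) = 1/(169 + 402) + 0*(-128) = 1/571 + 0 = 1/571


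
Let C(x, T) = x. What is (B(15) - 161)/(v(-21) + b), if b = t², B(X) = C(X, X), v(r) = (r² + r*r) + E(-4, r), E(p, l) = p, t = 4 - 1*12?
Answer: -73/471 ≈ -0.15499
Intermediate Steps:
t = -8 (t = 4 - 12 = -8)
v(r) = -4 + 2*r² (v(r) = (r² + r*r) - 4 = (r² + r²) - 4 = 2*r² - 4 = -4 + 2*r²)
B(X) = X
b = 64 (b = (-8)² = 64)
(B(15) - 161)/(v(-21) + b) = (15 - 161)/((-4 + 2*(-21)²) + 64) = -146/((-4 + 2*441) + 64) = -146/((-4 + 882) + 64) = -146/(878 + 64) = -146/942 = -146*1/942 = -73/471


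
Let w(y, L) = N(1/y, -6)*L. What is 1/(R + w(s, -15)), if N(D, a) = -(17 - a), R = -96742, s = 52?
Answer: -1/96397 ≈ -1.0374e-5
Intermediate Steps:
N(D, a) = -17 + a
w(y, L) = -23*L (w(y, L) = (-17 - 6)*L = -23*L)
1/(R + w(s, -15)) = 1/(-96742 - 23*(-15)) = 1/(-96742 + 345) = 1/(-96397) = -1/96397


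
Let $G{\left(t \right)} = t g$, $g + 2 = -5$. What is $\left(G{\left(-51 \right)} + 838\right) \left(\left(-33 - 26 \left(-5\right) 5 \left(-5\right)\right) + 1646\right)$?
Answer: $-1956215$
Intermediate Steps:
$g = -7$ ($g = -2 - 5 = -7$)
$G{\left(t \right)} = - 7 t$ ($G{\left(t \right)} = t \left(-7\right) = - 7 t$)
$\left(G{\left(-51 \right)} + 838\right) \left(\left(-33 - 26 \left(-5\right) 5 \left(-5\right)\right) + 1646\right) = \left(\left(-7\right) \left(-51\right) + 838\right) \left(\left(-33 - 26 \left(-5\right) 5 \left(-5\right)\right) + 1646\right) = \left(357 + 838\right) \left(\left(-33 - 26 \left(\left(-25\right) \left(-5\right)\right)\right) + 1646\right) = 1195 \left(\left(-33 - 3250\right) + 1646\right) = 1195 \left(-3283 + 1646\right) = 1195 \left(-1637\right) = -1956215$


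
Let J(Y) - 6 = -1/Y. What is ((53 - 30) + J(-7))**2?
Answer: 41616/49 ≈ 849.31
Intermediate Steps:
J(Y) = 6 - 1/Y
((53 - 30) + J(-7))**2 = ((53 - 30) + (6 - 1/(-7)))**2 = (23 + (6 - 1*(-1/7)))**2 = (23 + (6 + 1/7))**2 = (23 + 43/7)**2 = (204/7)**2 = 41616/49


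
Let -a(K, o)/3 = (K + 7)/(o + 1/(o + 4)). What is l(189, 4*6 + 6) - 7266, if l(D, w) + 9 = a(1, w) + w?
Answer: -7397961/1021 ≈ -7245.8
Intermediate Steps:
a(K, o) = -3*(7 + K)/(o + 1/(4 + o)) (a(K, o) = -3*(K + 7)/(o + 1/(o + 4)) = -3*(7 + K)/(o + 1/(4 + o)))
l(D, w) = -9 + w + 3*(-32 - 8*w)/(1 + w**2 + 4*w) (l(D, w) = -9 + (3*(-28 - 7*w - 4*1 - 1*1*w)/(1 + w**2 + 4*w) + w) = -9 + (3*(-28 - 7*w - 4 - w)/(1 + w**2 + 4*w) + w) = -9 + (3*(-32 - 8*w)/(1 + w**2 + 4*w) + w) = -9 + (w + 3*(-32 - 8*w)/(1 + w**2 + 4*w)) = -9 + w + 3*(-32 - 8*w)/(1 + w**2 + 4*w))
l(189, 4*6 + 6) - 7266 = (-105 + (4*6 + 6)**3 - 59*(4*6 + 6) - 5*(4*6 + 6)**2)/(1 + (4*6 + 6)**2 + 4*(4*6 + 6)) - 7266 = (-105 + (24 + 6)**3 - 59*(24 + 6) - 5*(24 + 6)**2)/(1 + (24 + 6)**2 + 4*(24 + 6)) - 7266 = (-105 + 30**3 - 59*30 - 5*30**2)/(1 + 30**2 + 4*30) - 7266 = (-105 + 27000 - 1770 - 5*900)/(1 + 900 + 120) - 7266 = (-105 + 27000 - 1770 - 4500)/1021 - 7266 = (1/1021)*20625 - 7266 = 20625/1021 - 7266 = -7397961/1021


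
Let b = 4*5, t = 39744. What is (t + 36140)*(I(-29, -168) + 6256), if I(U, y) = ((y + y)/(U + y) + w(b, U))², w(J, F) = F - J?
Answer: 25011031979212/38809 ≈ 6.4446e+8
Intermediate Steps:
b = 20
I(U, y) = (-20 + U + 2*y/(U + y))² (I(U, y) = ((y + y)/(U + y) + (U - 1*20))² = ((2*y)/(U + y) + (U - 20))² = (2*y/(U + y) + (-20 + U))² = (-20 + U + 2*y/(U + y))²)
(t + 36140)*(I(-29, -168) + 6256) = (39744 + 36140)*((2*(-168) - 29*(-20 - 29) - 168*(-20 - 29))²/(-29 - 168)² + 6256) = 75884*((-336 - 29*(-49) - 168*(-49))²/(-197)² + 6256) = 75884*((-336 + 1421 + 8232)²/38809 + 6256) = 75884*((1/38809)*9317² + 6256) = 75884*((1/38809)*86806489 + 6256) = 75884*(86806489/38809 + 6256) = 75884*(329595593/38809) = 25011031979212/38809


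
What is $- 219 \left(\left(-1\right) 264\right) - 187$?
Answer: $57629$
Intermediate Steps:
$- 219 \left(\left(-1\right) 264\right) - 187 = \left(-219\right) \left(-264\right) - 187 = 57816 - 187 = 57629$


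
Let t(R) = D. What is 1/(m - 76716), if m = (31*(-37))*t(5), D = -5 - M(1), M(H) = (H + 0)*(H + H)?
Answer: -1/68687 ≈ -1.4559e-5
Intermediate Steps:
M(H) = 2*H**2 (M(H) = H*(2*H) = 2*H**2)
D = -7 (D = -5 - 2*1**2 = -5 - 2 = -7)
t(R) = -7
m = 8029 (m = (31*(-37))*(-7) = -1147*(-7) = 8029)
1/(m - 76716) = 1/(8029 - 76716) = 1/(-68687) = -1/68687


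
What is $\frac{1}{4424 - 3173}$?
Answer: $\frac{1}{1251} \approx 0.00079936$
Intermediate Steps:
$\frac{1}{4424 - 3173} = \frac{1}{1251}$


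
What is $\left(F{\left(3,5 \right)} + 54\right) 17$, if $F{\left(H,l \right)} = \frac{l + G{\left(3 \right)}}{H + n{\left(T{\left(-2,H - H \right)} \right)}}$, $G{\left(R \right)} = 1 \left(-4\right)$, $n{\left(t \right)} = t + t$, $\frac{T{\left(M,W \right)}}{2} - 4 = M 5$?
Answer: $\frac{19261}{21} \approx 917.19$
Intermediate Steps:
$T{\left(M,W \right)} = 8 + 10 M$ ($T{\left(M,W \right)} = 8 + 2 M 5 = 8 + 2 \cdot 5 M = 8 + 10 M$)
$n{\left(t \right)} = 2 t$
$G{\left(R \right)} = -4$
$F{\left(H,l \right)} = \frac{-4 + l}{-24 + H}$ ($F{\left(H,l \right)} = \frac{l - 4}{H + 2 \left(8 + 10 \left(-2\right)\right)} = \frac{-4 + l}{H + 2 \left(8 - 20\right)} = \frac{-4 + l}{H + 2 \left(-12\right)} = \frac{-4 + l}{H - 24} = \frac{-4 + l}{-24 + H}$)
$\left(F{\left(3,5 \right)} + 54\right) 17 = \left(\frac{-4 + 5}{-24 + 3} + 54\right) 17 = \left(\frac{1}{-21} \cdot 1 + 54\right) 17 = \left(\left(- \frac{1}{21}\right) 1 + 54\right) 17 = \left(- \frac{1}{21} + 54\right) 17 = \frac{1133}{21} \cdot 17 = \frac{19261}{21}$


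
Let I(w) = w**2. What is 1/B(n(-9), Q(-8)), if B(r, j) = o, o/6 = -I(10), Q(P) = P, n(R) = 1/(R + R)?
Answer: -1/600 ≈ -0.0016667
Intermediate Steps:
n(R) = 1/(2*R)
o = -600 (o = 6*(-1*10**2) = 6*(-1*100) = 6*(-100) = -600)
B(r, j) = -600
1/B(n(-9), Q(-8)) = 1/(-600) = -1/600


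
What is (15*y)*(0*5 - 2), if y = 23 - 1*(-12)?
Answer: -1050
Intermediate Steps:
y = 35 (y = 23 + 12 = 35)
(15*y)*(0*5 - 2) = (15*35)*(0*5 - 2) = 525*(0 - 2) = 525*(-2) = -1050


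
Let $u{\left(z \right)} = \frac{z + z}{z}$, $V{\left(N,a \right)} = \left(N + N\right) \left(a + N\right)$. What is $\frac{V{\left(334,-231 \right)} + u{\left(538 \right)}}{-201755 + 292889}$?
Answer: $\frac{34403}{45567} \approx 0.755$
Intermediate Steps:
$V{\left(N,a \right)} = 2 N \left(N + a\right)$
$u{\left(z \right)} = 2$ ($u{\left(z \right)} = \frac{2 z}{z} = 2$)
$\frac{V{\left(334,-231 \right)} + u{\left(538 \right)}}{-201755 + 292889} = \frac{2 \cdot 334 \left(334 - 231\right) + 2}{-201755 + 292889} = \frac{2 \cdot 334 \cdot 103 + 2}{91134} = \left(68804 + 2\right) \frac{1}{91134} = 68806 \cdot \frac{1}{91134} = \frac{34403}{45567}$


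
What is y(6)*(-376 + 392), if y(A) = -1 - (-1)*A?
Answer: 80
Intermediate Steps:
y(A) = -1 + A
y(6)*(-376 + 392) = (-1 + 6)*(-376 + 392) = 5*16 = 80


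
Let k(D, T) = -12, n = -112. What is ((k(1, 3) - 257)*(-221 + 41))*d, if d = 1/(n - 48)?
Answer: -2421/8 ≈ -302.63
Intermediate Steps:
d = -1/160 (d = 1/(-112 - 48) = 1/(-160) = -1/160 ≈ -0.0062500)
((k(1, 3) - 257)*(-221 + 41))*d = ((-12 - 257)*(-221 + 41))*(-1/160) = -269*(-180)*(-1/160) = 48420*(-1/160) = -2421/8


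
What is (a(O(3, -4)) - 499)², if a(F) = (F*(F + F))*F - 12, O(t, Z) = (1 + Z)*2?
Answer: 889249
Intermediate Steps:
O(t, Z) = 2 + 2*Z
a(F) = -12 + 2*F³ (a(F) = (F*(2*F))*F - 12 = (2*F²)*F - 12 = 2*F³ - 12 = -12 + 2*F³)
(a(O(3, -4)) - 499)² = ((-12 + 2*(2 + 2*(-4))³) - 499)² = ((-12 + 2*(2 - 8)³) - 499)² = ((-12 + 2*(-6)³) - 499)² = ((-12 + 2*(-216)) - 499)² = ((-12 - 432) - 499)² = (-444 - 499)² = (-943)² = 889249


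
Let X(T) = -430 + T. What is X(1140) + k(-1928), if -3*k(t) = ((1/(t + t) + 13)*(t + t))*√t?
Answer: 710 + 33418*I*√482 ≈ 710.0 + 7.3368e+5*I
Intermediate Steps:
k(t) = -2*t^(3/2)*(13 + 1/(2*t))/3 (k(t) = -(1/(t + t) + 13)*(t + t)*√t/3 = -(1/(2*t) + 13)*(2*t)*√t/3 = -(13 + 1/(2*t))*(2*t)*√t/3 = -2*t*(13 + 1/(2*t))*√t/3 = -2*t^(3/2)*(13 + 1/(2*t))/3)
X(1140) + k(-1928) = (-430 + 1140) + √(-1928)*(-1 - 26*(-1928))/3 = 710 + (2*I*√482)*(-1 + 50128)/3 = 710 + (⅓)*(2*I*√482)*50127 = 710 + 33418*I*√482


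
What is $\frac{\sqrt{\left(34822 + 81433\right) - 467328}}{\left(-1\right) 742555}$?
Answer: $- \frac{i \sqrt{351073}}{742555} \approx - 0.00079794 i$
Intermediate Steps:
$\frac{\sqrt{\left(34822 + 81433\right) - 467328}}{\left(-1\right) 742555} = \frac{\sqrt{116255 - 467328}}{-742555} = \sqrt{-351073} \left(- \frac{1}{742555}\right) = i \sqrt{351073} \left(- \frac{1}{742555}\right) = - \frac{i \sqrt{351073}}{742555}$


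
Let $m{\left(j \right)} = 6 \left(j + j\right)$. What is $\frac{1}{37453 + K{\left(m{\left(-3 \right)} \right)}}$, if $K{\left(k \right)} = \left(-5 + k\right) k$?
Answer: $\frac{1}{38929} \approx 2.5688 \cdot 10^{-5}$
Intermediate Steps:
$m{\left(j \right)} = 12 j$ ($m{\left(j \right)} = 6 \cdot 2 j = 12 j$)
$K{\left(k \right)} = k \left(-5 + k\right)$
$\frac{1}{37453 + K{\left(m{\left(-3 \right)} \right)}} = \frac{1}{37453 + 12 \left(-3\right) \left(-5 + 12 \left(-3\right)\right)} = \frac{1}{37453 - 36 \left(-5 - 36\right)} = \frac{1}{37453 - -1476} = \frac{1}{37453 + 1476} = \frac{1}{38929}$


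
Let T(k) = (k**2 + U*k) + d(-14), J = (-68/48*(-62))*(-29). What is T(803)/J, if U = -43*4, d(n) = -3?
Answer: -3040140/15283 ≈ -198.92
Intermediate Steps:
U = -172
J = -15283/6 (J = (-68*1/48*(-62))*(-29) = -17/12*(-62)*(-29) = (527/6)*(-29) = -15283/6 ≈ -2547.2)
T(k) = -3 + k**2 - 172*k (T(k) = (k**2 - 172*k) - 3 = -3 + k**2 - 172*k)
T(803)/J = (-3 + 803**2 - 172*803)/(-15283/6) = (-3 + 644809 - 138116)*(-6/15283) = 506690*(-6/15283) = -3040140/15283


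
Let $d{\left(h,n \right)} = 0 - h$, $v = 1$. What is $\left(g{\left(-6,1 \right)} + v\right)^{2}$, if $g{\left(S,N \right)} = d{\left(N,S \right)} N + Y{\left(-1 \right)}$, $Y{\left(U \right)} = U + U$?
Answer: $4$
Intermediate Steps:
$d{\left(h,n \right)} = - h$
$Y{\left(U \right)} = 2 U$
$g{\left(S,N \right)} = -2 - N^{2}$ ($g{\left(S,N \right)} = - N N + 2 \left(-1\right) = - N^{2} - 2 = -2 - N^{2}$)
$\left(g{\left(-6,1 \right)} + v\right)^{2} = \left(\left(-2 - 1^{2}\right) + 1\right)^{2} = \left(\left(-2 - 1\right) + 1\right)^{2} = \left(-3 + 1\right)^{2} = \left(-2\right)^{2} = 4$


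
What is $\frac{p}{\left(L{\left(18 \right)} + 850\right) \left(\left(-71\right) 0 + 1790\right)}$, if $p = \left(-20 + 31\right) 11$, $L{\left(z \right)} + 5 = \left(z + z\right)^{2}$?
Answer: $\frac{121}{3832390} \approx 3.1573 \cdot 10^{-5}$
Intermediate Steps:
$L{\left(z \right)} = -5 + 4 z^{2}$ ($L{\left(z \right)} = -5 + \left(z + z\right)^{2} = -5 + \left(2 z\right)^{2} = -5 + 4 z^{2}$)
$p = 121$ ($p = 11 \cdot 11 = 121$)
$\frac{p}{\left(L{\left(18 \right)} + 850\right) \left(\left(-71\right) 0 + 1790\right)} = \frac{121}{\left(\left(-5 + 4 \cdot 18^{2}\right) + 850\right) \left(\left(-71\right) 0 + 1790\right)} = \frac{121}{\left(\left(-5 + 4 \cdot 324\right) + 850\right) \left(0 + 1790\right)} = \frac{121}{\left(\left(-5 + 1296\right) + 850\right) 1790} = \frac{121}{\left(1291 + 850\right) 1790} = \frac{121}{2141 \cdot 1790} = \frac{121}{3832390}$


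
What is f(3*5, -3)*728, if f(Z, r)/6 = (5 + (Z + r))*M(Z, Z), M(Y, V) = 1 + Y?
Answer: 1188096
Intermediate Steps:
f(Z, r) = 6*(1 + Z)*(5 + Z + r) (f(Z, r) = 6*((5 + (Z + r))*(1 + Z)) = 6*((5 + Z + r)*(1 + Z)) = 6*((1 + Z)*(5 + Z + r)) = 6*(1 + Z)*(5 + Z + r))
f(3*5, -3)*728 = (6*(1 + 3*5)*(5 + 3*5 - 3))*728 = (6*(1 + 15)*(5 + 15 - 3))*728 = (6*16*17)*728 = 1632*728 = 1188096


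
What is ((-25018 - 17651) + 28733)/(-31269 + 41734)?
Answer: -1072/805 ≈ -1.3317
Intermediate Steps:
((-25018 - 17651) + 28733)/(-31269 + 41734) = (-42669 + 28733)/10465 = -13936*1/10465 = -1072/805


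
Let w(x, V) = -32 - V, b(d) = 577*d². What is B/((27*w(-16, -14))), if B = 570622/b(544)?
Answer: -16783/2440793088 ≈ -6.8760e-6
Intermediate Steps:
B = 16783/5022208 (B = 570622/((577*544²)) = 570622/((577*295936)) = 570622/170755072 = 570622*(1/170755072) = 16783/5022208 ≈ 0.0033418)
B/((27*w(-16, -14))) = 16783/(5022208*((27*(-32 - 1*(-14))))) = 16783/(5022208*((27*(-32 + 14)))) = 16783/(5022208*((27*(-18)))) = (16783/5022208)/(-486) = (16783/5022208)*(-1/486) = -16783/2440793088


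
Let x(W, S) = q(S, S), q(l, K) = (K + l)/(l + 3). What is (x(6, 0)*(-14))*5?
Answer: 0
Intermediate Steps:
q(l, K) = (K + l)/(3 + l)
x(W, S) = 2*S/(3 + S) (x(W, S) = (S + S)/(3 + S) = (2*S)/(3 + S) = 2*S/(3 + S))
(x(6, 0)*(-14))*5 = ((2*0/(3 + 0))*(-14))*5 = ((2*0/3)*(-14))*5 = ((2*0*(⅓))*(-14))*5 = (0*(-14))*5 = 0*5 = 0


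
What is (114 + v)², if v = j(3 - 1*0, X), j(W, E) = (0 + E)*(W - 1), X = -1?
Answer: 12544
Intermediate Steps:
j(W, E) = E*(-1 + W)
v = -2 (v = -(-1 + (3 - 1*0)) = -(-1 + (3 + 0)) = -(-1 + 3) = -1*2 = -2)
(114 + v)² = (114 - 2)² = 112² = 12544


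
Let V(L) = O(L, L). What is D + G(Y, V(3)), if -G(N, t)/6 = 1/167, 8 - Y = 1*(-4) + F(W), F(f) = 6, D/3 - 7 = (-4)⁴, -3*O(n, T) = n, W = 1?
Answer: 131757/167 ≈ 788.96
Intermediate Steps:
O(n, T) = -n/3
D = 789 (D = 21 + 3*(-4)⁴ = 21 + 3*256 = 21 + 768 = 789)
V(L) = -L/3
Y = 6 (Y = 8 - (1*(-4) + 6) = 8 - (-4 + 6) = 8 - 1*2 = 8 - 2 = 6)
G(N, t) = -6/167
D + G(Y, V(3)) = 789 - 6/167 = 131757/167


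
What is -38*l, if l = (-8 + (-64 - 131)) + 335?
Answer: -5016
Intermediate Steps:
l = 132 (l = (-8 - 195) + 335 = -203 + 335 = 132)
-38*l = -38*132 = -5016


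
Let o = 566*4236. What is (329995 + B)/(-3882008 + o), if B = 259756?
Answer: -589751/1484432 ≈ -0.39729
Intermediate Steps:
o = 2397576
(329995 + B)/(-3882008 + o) = (329995 + 259756)/(-3882008 + 2397576) = 589751/(-1484432) = 589751*(-1/1484432) = -589751/1484432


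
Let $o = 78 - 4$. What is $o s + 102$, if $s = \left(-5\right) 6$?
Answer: $-2118$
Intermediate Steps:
$o = 74$ ($o = 78 - 4 = 74$)
$s = -30$
$o s + 102 = 74 \left(-30\right) + 102 = -2220 + 102 = -2118$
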